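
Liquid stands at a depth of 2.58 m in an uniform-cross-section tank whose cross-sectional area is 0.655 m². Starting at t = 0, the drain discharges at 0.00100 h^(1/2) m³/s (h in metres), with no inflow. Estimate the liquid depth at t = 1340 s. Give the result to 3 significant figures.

Mass balance (ρ constant): A dh/dt = −0.00100 √h.
Separate and integrate: 2(√h − √h₀) = −(0.00100/A) t.
√h = √2.58 − 0.00100·1340/(2·0.655) = 1.6062 − 1.0229 = 0.58334.
h = 0.58334² = 0.34028 m.

0.340 m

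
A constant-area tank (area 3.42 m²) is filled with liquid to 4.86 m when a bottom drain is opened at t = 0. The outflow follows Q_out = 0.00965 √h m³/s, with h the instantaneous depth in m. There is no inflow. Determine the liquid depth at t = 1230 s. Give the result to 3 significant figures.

A dh/dt = −Q_out = −0.00965 √h.
Separate and integrate: 2(√h − √h₀) = −(0.00965/A) t.
√h = √4.86 − 0.00965·1230/(2·3.42) = 2.2045 − 1.7353 = 0.46923.
h = 0.46923² = 0.22018 m.

0.220 m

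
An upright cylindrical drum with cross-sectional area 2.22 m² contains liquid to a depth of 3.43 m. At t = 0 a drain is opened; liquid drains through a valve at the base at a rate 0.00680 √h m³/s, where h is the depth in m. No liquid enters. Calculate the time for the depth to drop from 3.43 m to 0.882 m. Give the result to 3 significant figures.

596 s

With no inflow, A dh/dt = −0.00680 √h.
Separate and integrate: 2(√h − √h₀) = −(0.00680/A) t.
t = 2A(√h₀ − √h)/0.00680 = 2·2.22·(√3.43 − √0.882)/0.00680
  = 4.4400 × (1.8520 − 0.93915) / 0.00680 = 596.06 s.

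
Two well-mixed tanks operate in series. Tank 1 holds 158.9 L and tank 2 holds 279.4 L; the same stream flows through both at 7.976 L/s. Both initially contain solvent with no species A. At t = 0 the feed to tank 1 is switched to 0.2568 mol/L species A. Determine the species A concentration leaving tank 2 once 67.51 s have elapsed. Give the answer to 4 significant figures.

Time constants: τᵢ = Vᵢ/Q for each well-mixed tank.
τ₁ = 158.9/7.976 = 19.9223 s; τ₂ = 279.4/7.976 = 35.0301 s.
Tank 1: C₁ = C_in(1 − e^(−t/τ₁)). Tank 2 (τ₁ ≠ τ₂): C₂ = C_in[1 − (τ₁ e^(−t/τ₁) − τ₂ e^(−t/τ₂))/(τ₁ − τ₂)].
At t = 67.51: e^(−t/τ₁) = 0.0337535, e^(−t/τ₂) = 0.145555.
C₂ = 0.2568·[1 − (19.9223·0.0337535 − 35.0301·0.145555)/(-15.1078)] = 0.2568·0.707015 = 0.181561 mol/L.

0.1816 mol/L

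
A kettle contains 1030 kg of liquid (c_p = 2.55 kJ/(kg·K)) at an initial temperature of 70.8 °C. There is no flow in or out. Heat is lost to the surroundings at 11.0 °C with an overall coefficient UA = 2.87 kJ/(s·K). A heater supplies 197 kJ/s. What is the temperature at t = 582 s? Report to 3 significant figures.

M c_p dT/dt = −UA(T − T_amb) + Q̇.
dT/dt = (T_ss − T)/τ with T_ss = T_amb + Q̇/UA = 11.0 + 197/2.87 = 79.641 °C, τ = M c_p/UA = 1030·2.55/2.87 = 915.16 s.
This is linear first-order; T(t) = T_ss + (T₀ − T_ss) e^(−t/τ).
T(582) = 79.641 + (-8.8411)·0.52943 = 74.960 °C.

75.0 °C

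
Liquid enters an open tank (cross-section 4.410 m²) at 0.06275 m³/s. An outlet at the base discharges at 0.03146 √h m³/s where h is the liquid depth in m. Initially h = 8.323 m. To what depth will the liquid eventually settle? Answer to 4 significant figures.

Level balance: A dh/dt = 0.06275 − 0.03146 √h. Setting dh/dt = 0:
Q_in = 0.03146 √h_ss ⇒ √h_ss = 0.06275/0.03146 = 1.99460.
h_ss = 1.99460² = 3.97841 m. (Since h₀ = 8.323 m > h_ss, the level will fall toward this value.)

3.978 m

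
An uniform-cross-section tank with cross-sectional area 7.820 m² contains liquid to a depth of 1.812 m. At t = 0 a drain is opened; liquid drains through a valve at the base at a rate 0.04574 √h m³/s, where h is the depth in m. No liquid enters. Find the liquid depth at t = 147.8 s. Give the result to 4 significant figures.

0.8351 m

A dh/dt = −Q_out = −0.04574 √h.
Separate and integrate: 2(√h − √h₀) = −(0.04574/A) t.
√h = √1.812 − 0.04574·147.8/(2·7.820) = 1.34611 − 0.432249 = 0.913857.
h = 0.913857² = 0.835134 m.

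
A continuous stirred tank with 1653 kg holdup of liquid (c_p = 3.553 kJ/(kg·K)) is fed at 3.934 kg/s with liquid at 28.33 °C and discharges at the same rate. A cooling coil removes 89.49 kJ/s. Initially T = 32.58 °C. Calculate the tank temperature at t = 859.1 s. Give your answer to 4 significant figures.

Unsteady energy balance on the tank contents: M c_p dT/dt = ṁ c_p (T_in − T) − 89.49.
Rearrange: dT/dt = (T_ss − T)/τ with τ = M/ṁ = 420.183 s and T_ss = T_in − Q̇/(ṁ c_p) = 21.9276 °C.
T approaches T_ss exponentially: T(t) = T_ss + (T₀ − T_ss) e^(−t/τ).
T(859.1) = 21.9276 + (10.6524)·e^(−859.1/420.183) = 21.9276 + (10.6524)·0.129434 = 23.3064 °C.

23.31 °C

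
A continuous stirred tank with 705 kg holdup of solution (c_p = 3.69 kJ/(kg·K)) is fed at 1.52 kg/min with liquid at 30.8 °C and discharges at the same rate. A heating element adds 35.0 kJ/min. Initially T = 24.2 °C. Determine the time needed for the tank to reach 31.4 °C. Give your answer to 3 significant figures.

First-law balance (no shaft work): M c_p dT/dt = ṁ c_p (T_in − T) + 35.0.
τ = M/ṁ = 463.82 min; T_ss = T_in + Q̇/(ṁ c_p) = 37.040 °C.
T(t) = T_ss + (T₀ − T_ss) e^(−t/τ). Set T = 31.4:
e^(−t/τ) = (31.4 − 37.040)/(24.2 − 37.040) = 0.43926
t = −463.82 · ln(0.43926) = 381.56 min.

382 min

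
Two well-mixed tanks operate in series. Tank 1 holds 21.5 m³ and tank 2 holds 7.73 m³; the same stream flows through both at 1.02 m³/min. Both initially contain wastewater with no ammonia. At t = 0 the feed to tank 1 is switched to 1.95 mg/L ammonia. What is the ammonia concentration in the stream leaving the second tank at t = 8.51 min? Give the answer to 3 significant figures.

0.273 mg/L

Each tank obeys Vᵢ dCᵢ/dt = Q(Cᵢ₋₁ − Cᵢ), so τᵢ = Vᵢ/Q.
τ₁ = 21.5/1.02 = 21.078 min; τ₂ = 7.73/1.02 = 7.5784 min.
Tank 1: C₁ = C_in(1 − e^(−t/τ₁)). Tank 2 (τ₁ ≠ τ₂): C₂ = C_in[1 − (τ₁ e^(−t/τ₁) − τ₂ e^(−t/τ₂))/(τ₁ − τ₂)].
At t = 8.51: e^(−t/τ₁) = 0.66782, e^(−t/τ₂) = 0.32533.
C₂ = 1.95·[1 − (21.078·0.66782 − 7.5784·0.32533)/(13.500)] = 1.95·0.13991 = 0.27282 mg/L.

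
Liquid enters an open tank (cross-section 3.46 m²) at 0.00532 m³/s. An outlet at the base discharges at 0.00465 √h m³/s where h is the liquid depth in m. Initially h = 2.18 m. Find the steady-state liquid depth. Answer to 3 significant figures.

1.31 m

Volume balance on the tank: A dh/dt = Q_in − 0.00465 √h. At steady state dh/dt = 0:
Q_in = 0.00465 √h_ss ⇒ √h_ss = 0.00532/0.00465 = 1.1441.
h_ss = 1.1441² = 1.3089 m. (Since h₀ = 2.18 m > h_ss, the level will fall toward this value.)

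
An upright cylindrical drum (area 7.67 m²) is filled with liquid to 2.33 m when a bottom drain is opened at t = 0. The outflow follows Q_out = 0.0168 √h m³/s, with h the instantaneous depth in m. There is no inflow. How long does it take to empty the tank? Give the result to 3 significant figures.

Volume balance on the tank: A dh/dt = −0.0168 √h.
This is separable: 2 d(√h)/dt = −0.0168/A, so √h = √h₀ − (0.0168/(2A)) t.
Set h = 0: 2√h₀ = (0.0168/A) t_empty ⇒ t_empty = 2A√h₀/0.0168.
t_empty = 2·7.67·√2.33/0.0168 = 15.340·1.5264/0.0168 = 1393.8 s.

1390 s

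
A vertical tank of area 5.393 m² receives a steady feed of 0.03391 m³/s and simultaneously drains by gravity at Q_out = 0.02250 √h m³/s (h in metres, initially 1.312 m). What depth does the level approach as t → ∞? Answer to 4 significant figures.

2.271 m

A dh/dt = Q_in − 0.02250 √h. Steady state requires inflow = outflow:
Q_in = 0.02250 √h_ss ⇒ √h_ss = 0.03391/0.02250 = 1.50711.
h_ss = 1.50711² = 2.27138 m. (Since h₀ = 1.312 m < h_ss, the level will rise toward this value.)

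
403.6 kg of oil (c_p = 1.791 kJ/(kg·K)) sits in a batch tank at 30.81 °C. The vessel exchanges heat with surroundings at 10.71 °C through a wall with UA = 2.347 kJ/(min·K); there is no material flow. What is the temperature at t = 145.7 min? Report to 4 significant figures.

23.23 °C

M c_p dT/dt = −UA(T − T_amb).
dT/dt = (T_ss − T)/τ with T_ss = T_amb = 10.7100 °C, τ = M c_p/UA = 403.6·1.791/2.347 = 307.988 min.
This is linear first-order; T(t) = T_ss + (T₀ − T_ss) e^(−t/τ).
T(145.7) = 10.7100 + (20.1000)·0.623086 = 23.2340 °C.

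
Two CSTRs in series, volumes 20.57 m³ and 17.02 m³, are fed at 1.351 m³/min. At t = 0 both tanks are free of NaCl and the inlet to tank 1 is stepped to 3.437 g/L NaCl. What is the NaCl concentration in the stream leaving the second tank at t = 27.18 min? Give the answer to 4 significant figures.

2.001 g/L

Species balance on tank i: dCᵢ/dt = (Cᵢ₋₁ − Cᵢ)/τᵢ with τᵢ = Vᵢ/Q.
τ₁ = 20.57/1.351 = 15.2258 min; τ₂ = 17.02/1.351 = 12.5981 min.
Solving the cascade with C₁(0)=C₂(0)=0 gives C₂(t) = C_in[1 − (τ₁ e^(−t/τ₁) − τ₂ e^(−t/τ₂))/(τ₁ − τ₂)].
At t = 27.18: e^(−t/τ₁) = 0.167775, e^(−t/τ₂) = 0.115617.
C₂ = 3.437·[1 − (15.2258·0.167775 − 12.5981·0.115617)/(2.62768)] = 3.437·0.582162 = 2.00089 g/L.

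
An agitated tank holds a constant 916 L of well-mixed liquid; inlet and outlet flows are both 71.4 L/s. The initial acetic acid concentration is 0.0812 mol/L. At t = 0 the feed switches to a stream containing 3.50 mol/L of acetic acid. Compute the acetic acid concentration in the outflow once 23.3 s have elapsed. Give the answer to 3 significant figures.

2.94 mol/L

Species balance on the tank: V dC/dt = Q(C_in − C).
Time constant τ = V/Q = 916/71.4 = 12.829 s.
C approaches C_in exponentially: C(t) = C_in + (C₀ − C_in) e^(−t/τ).
C(23.3) = 3.50 + (0.0812 − 3.50)·e^(−23.3/12.829) = 3.50 + (-3.4188)·0.16265 = 2.9439 mol/L.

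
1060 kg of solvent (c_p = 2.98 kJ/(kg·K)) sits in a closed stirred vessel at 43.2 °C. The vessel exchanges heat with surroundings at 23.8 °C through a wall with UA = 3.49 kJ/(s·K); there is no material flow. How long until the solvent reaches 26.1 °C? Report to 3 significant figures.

1930 s

M c_p dT/dt = −UA(T − T_amb).
τ = M c_p/UA = 905.10 s; T_ss = T_amb = 23.800 °C.
T(t) = T_ss + (T₀ − T_ss)e^(−t/τ); set T = 26.1:
t = −τ ln[(T − T_ss)/(T₀ − T_ss)] = −905.10 · ln(0.11856) = 1930.0 s.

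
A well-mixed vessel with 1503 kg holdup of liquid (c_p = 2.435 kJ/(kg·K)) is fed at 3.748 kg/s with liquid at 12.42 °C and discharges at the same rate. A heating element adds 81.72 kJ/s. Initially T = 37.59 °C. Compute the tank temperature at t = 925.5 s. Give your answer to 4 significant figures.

22.99 °C

Heat balance on the well-mixed liquid: M c_p dT/dt = ṁ c_p (T_in − T) + 81.72.
τ = M/ṁ = 401.014 s; T_ss = T_in + Q̇/(ṁ c_p) = 12.42 + 81.72/(3.748·2.435) = 21.3743 °C.
Solution: T(t) = T_ss + (T₀ − T_ss) e^(−t/τ).
T(925.5) = 21.3743 + (16.2157)·e^(−925.5/401.014) = 21.3743 + (16.2157)·0.0994699 = 22.9872 °C.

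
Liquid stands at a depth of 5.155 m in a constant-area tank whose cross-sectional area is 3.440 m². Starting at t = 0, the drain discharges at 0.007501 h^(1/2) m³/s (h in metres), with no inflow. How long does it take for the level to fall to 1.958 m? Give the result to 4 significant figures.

799.1 s

With no inflow, A dh/dt = −0.007501 √h.
This is separable: 2 d(√h)/dt = −0.007501/A, so √h = √h₀ − (0.007501/(2A)) t.
t = 2A(√h₀ − √h)/0.007501 = 2·3.440·(√5.155 − √1.958)/0.007501
  = 6.88000 × (2.27046 − 1.39929) / 0.007501 = 799.053 s.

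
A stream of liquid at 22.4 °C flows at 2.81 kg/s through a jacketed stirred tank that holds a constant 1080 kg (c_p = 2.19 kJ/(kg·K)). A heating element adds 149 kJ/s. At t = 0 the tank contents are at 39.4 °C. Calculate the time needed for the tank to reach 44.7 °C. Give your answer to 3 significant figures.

First-law balance (no shaft work): M c_p dT/dt = ṁ c_p (T_in − T) + 149.
τ = M/ṁ = 384.34 s; T_ss = T_in + Q̇/(ṁ c_p) = 46.612 °C.
T(t) = T_ss + (T₀ − T_ss) e^(−t/τ). Set T = 44.7:
e^(−t/τ) = (44.7 − 46.612)/(39.4 − 46.612) = 0.26514
t = −384.34 · ln(0.26514) = 510.21 s.

510 s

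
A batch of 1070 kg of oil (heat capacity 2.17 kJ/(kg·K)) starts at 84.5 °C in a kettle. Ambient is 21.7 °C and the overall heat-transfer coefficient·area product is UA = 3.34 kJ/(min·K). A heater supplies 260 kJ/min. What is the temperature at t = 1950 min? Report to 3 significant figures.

M c_p dT/dt = −UA(T − T_amb) + Q̇.
dT/dt = (T_ss − T)/τ with T_ss = T_amb + Q̇/UA = 21.7 + 260/3.34 = 99.544 °C, τ = M c_p/UA = 1070·2.17/3.34 = 695.18 min.
T approaches T_ss exponentially: T(t) = T_ss + (T₀ − T_ss) e^(−t/τ).
T(1950) = 99.544 + (-15.044)·0.060505 = 98.634 °C.

98.6 °C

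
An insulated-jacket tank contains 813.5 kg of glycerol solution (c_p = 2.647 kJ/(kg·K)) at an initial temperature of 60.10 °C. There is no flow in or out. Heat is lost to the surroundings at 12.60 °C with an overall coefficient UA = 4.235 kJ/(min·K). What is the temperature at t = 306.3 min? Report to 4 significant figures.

38.61 °C

Lumped-capacitance energy balance: M c_p dT/dt = UA(T_amb − T).
dT/dt = (T_ss − T)/τ with T_ss = T_amb = 12.6000 °C, τ = M c_p/UA = 813.5·2.647/4.235 = 508.462 min.
T approaches T_ss exponentially: T(t) = T_ss + (T₀ − T_ss) e^(−t/τ).
T(306.3) = 12.6000 + (47.5000)·0.547493 = 38.6059 °C.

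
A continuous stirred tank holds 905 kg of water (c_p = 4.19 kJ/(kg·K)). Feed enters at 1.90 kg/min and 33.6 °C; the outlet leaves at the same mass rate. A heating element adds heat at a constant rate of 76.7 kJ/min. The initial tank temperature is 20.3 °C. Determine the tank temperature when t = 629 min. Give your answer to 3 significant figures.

37.1 °C

First-law balance (no shaft work): M c_p dT/dt = ṁ c_p (T_in − T) + 76.7.
Rearrange: dT/dt = (T_ss − T)/τ with τ = M/ṁ = 476.32 min and T_ss = T_in + Q̇/(ṁ c_p) = 43.234 °C.
Integrating: T(t) = T_ss + (T₀ − T_ss) e^(−t/τ).
T(629) = 43.234 + (-22.934)·e^(−629/476.32) = 43.234 + (-22.934)·0.26699 = 37.111 °C.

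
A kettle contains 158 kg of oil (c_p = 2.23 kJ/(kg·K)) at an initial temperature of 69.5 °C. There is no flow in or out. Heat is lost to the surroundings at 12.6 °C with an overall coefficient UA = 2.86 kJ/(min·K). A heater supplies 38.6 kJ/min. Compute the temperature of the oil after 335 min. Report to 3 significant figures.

Lumped-capacitance energy balance: M c_p dT/dt = UA(T_amb − T) + Q̇.
dT/dt = (T_ss − T)/τ with T_ss = T_amb + Q̇/UA = 12.6 + 38.6/2.86 = 26.097 °C, τ = M c_p/UA = 158·2.23/2.86 = 123.20 min.
T approaches T_ss exponentially: T(t) = T_ss + (T₀ − T_ss) e^(−t/τ).
T(335) = 26.097 + (43.403)·0.065924 = 28.958 °C.

29.0 °C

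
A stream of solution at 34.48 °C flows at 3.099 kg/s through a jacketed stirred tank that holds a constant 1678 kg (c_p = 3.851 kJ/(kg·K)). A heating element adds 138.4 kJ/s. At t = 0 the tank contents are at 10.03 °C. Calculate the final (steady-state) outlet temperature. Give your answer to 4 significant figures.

First-law balance (no shaft work): M c_p dT/dt = ṁ c_p (T_in − T) + 138.4.
At steady state dT/dt = 0 ⇒ T_ss = T_in + Q̇/(ṁ c_p) = 34.48 + 138.4/(3.099·3.851) = 46.0769 °C.

46.08 °C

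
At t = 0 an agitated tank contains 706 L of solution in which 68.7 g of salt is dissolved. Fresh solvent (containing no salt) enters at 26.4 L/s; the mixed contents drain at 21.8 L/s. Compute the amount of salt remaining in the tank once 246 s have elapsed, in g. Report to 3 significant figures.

Let m(t) be the amount of salt. Volume: V(t) = V₀ + (Q_in − Q_out) t = 706 + 4.6000 t; V(246) = 1837.6 L.
Species balance (pure solvent in): dm/dt = −Q_out · m/V(t).
Separate: dm/m = −Q_out dt/V(t) ⇒ ln(m/m₀) = −(Q_out/(Q_in−Q_out)) ln(V/V₀).
m = m₀ (V₀/V)^(Q_out/(Q_in−Q_out)) = 68.7 × (706/1837.6)^(4.7391) = 0.73808 g.

0.738 g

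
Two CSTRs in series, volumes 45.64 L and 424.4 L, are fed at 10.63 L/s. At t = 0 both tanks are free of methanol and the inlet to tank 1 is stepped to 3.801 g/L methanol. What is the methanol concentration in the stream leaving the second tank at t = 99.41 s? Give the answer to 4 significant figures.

Species balance on tank i: dCᵢ/dt = (Cᵢ₋₁ − Cᵢ)/τᵢ with τᵢ = Vᵢ/Q.
τ₁ = 45.64/10.63 = 4.29351 s; τ₂ = 424.4/10.63 = 39.9247 s.
Tank 1: C₁ = C_in(1 − e^(−t/τ₁)). Tank 2 (τ₁ ≠ τ₂): C₂ = C_in[1 − (τ₁ e^(−t/τ₁) − τ₂ e^(−t/τ₂))/(τ₁ − τ₂)].
At t = 99.41: e^(−t/τ₁) = 8.80113e-11, e^(−t/τ₂) = 0.0829154.
C₂ = 3.801·[1 − (4.29351·8.80113e-11 − 39.9247·0.0829154)/(-35.6312)] = 3.801·0.907093 = 3.44786 g/L.

3.448 g/L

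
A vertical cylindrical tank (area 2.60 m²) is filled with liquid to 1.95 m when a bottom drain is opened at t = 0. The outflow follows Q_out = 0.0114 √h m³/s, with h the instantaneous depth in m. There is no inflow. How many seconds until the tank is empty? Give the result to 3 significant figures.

637 s

Volume balance on the tank: A dh/dt = −0.0114 √h.
Separate and integrate: 2(√h − √h₀) = −(0.0114/A) t.
Set h = 0: 2√h₀ = (0.0114/A) t_empty ⇒ t_empty = 2A√h₀/0.0114.
t_empty = 2·2.60·√1.95/0.0114 = 5.2000·1.3964/0.0114 = 636.97 s.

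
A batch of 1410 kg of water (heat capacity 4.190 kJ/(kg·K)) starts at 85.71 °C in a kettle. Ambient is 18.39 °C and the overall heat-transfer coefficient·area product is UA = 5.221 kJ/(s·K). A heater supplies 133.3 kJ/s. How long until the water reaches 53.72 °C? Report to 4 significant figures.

1641 s

Lumped-capacitance energy balance: M c_p dT/dt = UA(T_amb − T) + Q̇.
τ = M c_p/UA = 1131.56 s; T_ss = T_amb + Q̇/UA = 18.39 + 133.3/5.221 = 43.9215 °C.
T(t) = T_ss + (T₀ − T_ss)e^(−t/τ); set T = 53.72:
t = −τ ln[(T − T_ss)/(T₀ − T_ss)] = −1131.56 · ln(0.234478) = 1641.21 s.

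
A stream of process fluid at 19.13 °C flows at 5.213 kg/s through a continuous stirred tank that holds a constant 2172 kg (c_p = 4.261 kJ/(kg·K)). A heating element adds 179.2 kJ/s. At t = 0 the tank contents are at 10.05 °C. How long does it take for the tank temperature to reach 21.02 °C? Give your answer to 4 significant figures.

425.4 s

Unsteady energy balance on the tank contents: M c_p dT/dt = ṁ c_p (T_in − T) + 179.2.
τ = M/ṁ = 416.651 s; T_ss = T_in + Q̇/(ṁ c_p) = 27.1975 °C.
T(t) = T_ss + (T₀ − T_ss) e^(−t/τ). Set T = 21.02:
e^(−t/τ) = (21.02 − 27.1975)/(10.05 − 27.1975) = 0.360256
t = −416.651 · ln(0.360256) = 425.375 s.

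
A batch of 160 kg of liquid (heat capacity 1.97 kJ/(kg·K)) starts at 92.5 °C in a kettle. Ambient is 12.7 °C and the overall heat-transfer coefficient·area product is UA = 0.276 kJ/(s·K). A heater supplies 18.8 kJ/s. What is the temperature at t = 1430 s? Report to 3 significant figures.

84.2 °C

M c_p dT/dt = −UA(T − T_amb) + Q̇.
dT/dt = (T_ss − T)/τ with T_ss = T_amb + Q̇/UA = 12.7 + 18.8/0.276 = 80.816 °C, τ = M c_p/UA = 160·1.97/0.276 = 1142.0 s.
T approaches T_ss exponentially: T(t) = T_ss + (T₀ − T_ss) e^(−t/τ).
T(1430) = 80.816 + (11.684)·0.28589 = 84.156 °C.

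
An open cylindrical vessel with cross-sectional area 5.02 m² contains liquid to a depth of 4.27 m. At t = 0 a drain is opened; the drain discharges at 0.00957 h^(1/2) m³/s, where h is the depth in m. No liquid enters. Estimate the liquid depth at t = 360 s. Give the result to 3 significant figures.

2.97 m

Volume balance on the tank: A dh/dt = −0.00957 √h.
This is separable: 2 d(√h)/dt = −0.00957/A, so √h = √h₀ − (0.00957/(2A)) t.
√h = √4.27 − 0.00957·360/(2·5.02) = 2.0664 − 0.34315 = 1.7233.
h = 1.7233² = 2.9696 m.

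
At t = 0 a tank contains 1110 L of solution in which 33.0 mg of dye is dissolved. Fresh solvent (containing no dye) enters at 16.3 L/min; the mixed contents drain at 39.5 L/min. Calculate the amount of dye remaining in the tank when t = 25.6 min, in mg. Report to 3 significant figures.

Total volume: dV/dt = Q_in − Q_out = -23.200 L/min, so V(t) = 1110 − 23.200 t and V(25.6) = 516.08 L.
Solute balance: dm/dt = 0 − Q_out C = −Q_out m/V(t).
dm/m = −Q_out dt/(V₀ − 23.200 t); integrating gives ln(m/m₀) = −(Q_out/(Q_in−Q_out)) ln(V/V₀).
m = m₀ (V₀/V)^(Q_out/(Q_in−Q_out)) = 33.0 × (1110/516.08)^(-1.7026) = 8.9583 mg.

8.96 mg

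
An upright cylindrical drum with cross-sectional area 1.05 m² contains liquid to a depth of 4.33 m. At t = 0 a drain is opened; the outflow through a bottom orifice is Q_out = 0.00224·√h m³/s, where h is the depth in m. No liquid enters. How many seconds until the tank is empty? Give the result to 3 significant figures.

A dh/dt = −Q_out = −0.00224 √h.
Separate and integrate: 2(√h − √h₀) = −(0.00224/A) t.
Tank is empty when √h = 0: t_empty = 2A√h₀/0.00224.
t_empty = 2·1.05·√4.33/0.00224 = 2.1000·2.0809/0.00224 = 1950.8 s.

1950 s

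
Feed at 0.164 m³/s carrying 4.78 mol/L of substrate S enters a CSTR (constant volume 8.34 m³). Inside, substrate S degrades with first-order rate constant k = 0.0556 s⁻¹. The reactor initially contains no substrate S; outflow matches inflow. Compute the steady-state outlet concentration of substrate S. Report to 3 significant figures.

1.25 mol/L

V dC/dt = Q(C_in − C) − k V C.
At steady state: 0 = Q C_in − (Q + kV) C_ss, so C_ss = Q C_in/(Q + kV).
C_ss = 0.164·4.78/(0.164 + 0.0556·8.34) = 0.78392/0.62770 = 1.2489 mol/L.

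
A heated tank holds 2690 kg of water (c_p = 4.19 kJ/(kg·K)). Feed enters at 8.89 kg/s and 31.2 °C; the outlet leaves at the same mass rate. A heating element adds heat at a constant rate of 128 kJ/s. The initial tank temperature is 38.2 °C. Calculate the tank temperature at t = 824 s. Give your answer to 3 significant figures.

34.9 °C

Heat balance on the well-mixed liquid: M c_p dT/dt = ṁ c_p (T_in − T) + 128.
τ = M/ṁ = 302.59 s; T_ss = T_in + Q̇/(ṁ c_p) = 31.2 + 128/(8.89·4.19) = 34.636 °C.
This is linear first-order; T(t) = T_ss + (T₀ − T_ss) e^(−t/τ).
T(824) = 34.636 + (3.5637)·e^(−824/302.59) = 34.636 + (3.5637)·0.065665 = 34.870 °C.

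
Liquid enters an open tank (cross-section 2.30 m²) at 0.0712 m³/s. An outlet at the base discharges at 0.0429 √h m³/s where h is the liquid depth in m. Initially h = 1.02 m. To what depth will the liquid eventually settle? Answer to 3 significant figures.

Accumulation of liquid (constant cross-section A): A dh/dt = Q_in − 0.0429 √h. At steady state dh/dt = 0:
Q_in = 0.0429 √h_ss ⇒ √h_ss = 0.0712/0.0429 = 1.6597.
h_ss = 1.6597² = 2.7545 m. (Since h₀ = 1.02 m < h_ss, the level will rise toward this value.)

2.75 m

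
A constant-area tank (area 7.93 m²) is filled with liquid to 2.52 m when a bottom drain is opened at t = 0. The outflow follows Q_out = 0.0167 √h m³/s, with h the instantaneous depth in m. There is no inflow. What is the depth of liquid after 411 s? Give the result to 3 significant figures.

A dh/dt = −Q_out = −0.0167 √h.
Separate and integrate: 2(√h − √h₀) = −(0.0167/A) t.
√h = √2.52 − 0.0167·411/(2·7.93) = 1.5875 − 0.43277 = 1.1547.
h = 1.1547² = 1.3333 m.

1.33 m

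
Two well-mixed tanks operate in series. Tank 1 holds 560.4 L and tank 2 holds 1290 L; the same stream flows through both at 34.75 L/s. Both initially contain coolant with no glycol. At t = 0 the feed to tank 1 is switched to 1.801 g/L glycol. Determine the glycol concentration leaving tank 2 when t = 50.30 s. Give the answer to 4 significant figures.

Time constants: τᵢ = Vᵢ/Q for each well-mixed tank.
τ₁ = 560.4/34.75 = 16.1266 s; τ₂ = 1290/34.75 = 37.1223 s.
Tank 1: C₁ = C_in(1 − e^(−t/τ₁)). Tank 2 (τ₁ ≠ τ₂): C₂ = C_in[1 − (τ₁ e^(−t/τ₁) − τ₂ e^(−t/τ₂))/(τ₁ − τ₂)].
At t = 50.30: e^(−t/τ₁) = 0.0441984, e^(−t/τ₂) = 0.257952.
C₂ = 1.801·[1 − (16.1266·0.0441984 − 37.1223·0.257952)/(-20.9957)] = 1.801·0.577865 = 1.04073 g/L.

1.041 g/L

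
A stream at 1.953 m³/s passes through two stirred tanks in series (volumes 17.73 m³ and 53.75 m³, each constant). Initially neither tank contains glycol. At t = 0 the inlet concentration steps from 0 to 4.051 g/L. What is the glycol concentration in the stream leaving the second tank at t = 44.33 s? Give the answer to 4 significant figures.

Species balance on tank i: dCᵢ/dt = (Cᵢ₋₁ − Cᵢ)/τᵢ with τᵢ = Vᵢ/Q.
τ₁ = 17.73/1.953 = 9.07834 s; τ₂ = 53.75/1.953 = 27.5218 s.
Tank 1: C₁ = C_in(1 − e^(−t/τ₁)). Tank 2 (τ₁ ≠ τ₂): C₂ = C_in[1 − (τ₁ e^(−t/τ₁) − τ₂ e^(−t/τ₂))/(τ₁ − τ₂)].
At t = 44.33: e^(−t/τ₁) = 0.00757387, e^(−t/τ₂) = 0.199743.
C₂ = 4.051·[1 − (9.07834·0.00757387 − 27.5218·0.199743)/(-18.4434)] = 4.051·0.705667 = 2.85866 g/L.

2.859 g/L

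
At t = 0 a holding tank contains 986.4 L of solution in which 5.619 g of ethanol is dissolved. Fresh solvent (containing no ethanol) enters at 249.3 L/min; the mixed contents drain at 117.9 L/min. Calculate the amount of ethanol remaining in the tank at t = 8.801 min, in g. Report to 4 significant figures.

Let m(t) be the amount of ethanol. Volume: V(t) = V₀ + (Q_in − Q_out) t = 986.4 + 131.400 t; V(8.801) = 2142.85 L.
Species balance (pure solvent in): dm/dt = −Q_out · m/V(t).
dm/m = −Q_out dt/(V₀ + 131.400 t); integrating gives ln(m/m₀) = −(Q_out/(Q_in−Q_out)) ln(V/V₀).
m = m₀ (V₀/V)^(Q_out/(Q_in−Q_out)) = 5.619 × (986.4/2142.85)^(0.897260) = 2.80115 g.

2.801 g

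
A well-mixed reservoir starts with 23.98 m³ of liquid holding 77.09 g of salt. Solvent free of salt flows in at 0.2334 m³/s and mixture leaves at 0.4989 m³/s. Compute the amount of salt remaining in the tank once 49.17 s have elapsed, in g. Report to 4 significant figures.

Let m(t) be the amount of salt. Volume: V(t) = V₀ + (Q_in − Q_out) t = 23.98 − 0.265500 t; V(49.17) = 10.9254 m³.
Species balance (pure solvent in): dm/dt = −Q_out · m/V(t).
dm/m = −Q_out dt/(V₀ − 0.265500 t); integrating gives ln(m/m₀) = −(Q_out/(Q_in−Q_out)) ln(V/V₀).
m = m₀ (V₀/V)^(Q_out/(Q_in−Q_out)) = 77.09 × (23.98/10.9254)^(-1.87910) = 17.5975 g.

17.60 g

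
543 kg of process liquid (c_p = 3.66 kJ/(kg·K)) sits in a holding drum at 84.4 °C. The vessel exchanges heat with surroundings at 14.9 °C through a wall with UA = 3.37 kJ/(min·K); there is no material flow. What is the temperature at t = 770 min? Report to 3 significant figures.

M c_p dT/dt = −UA(T − T_amb).
dT/dt = (T_ss − T)/τ with T_ss = T_amb = 14.900 °C, τ = M c_p/UA = 543·3.66/3.37 = 589.73 min.
T approaches T_ss exponentially: T(t) = T_ss + (T₀ − T_ss) e^(−t/τ).
T(770) = 14.900 + (69.500)·0.27099 = 33.734 °C.

33.7 °C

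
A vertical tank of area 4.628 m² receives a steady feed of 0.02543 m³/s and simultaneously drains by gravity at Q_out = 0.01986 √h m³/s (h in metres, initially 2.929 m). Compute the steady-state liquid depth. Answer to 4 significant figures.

1.640 m

Volume balance on the tank: A dh/dt = Q_in − 0.01986 √h. At steady state dh/dt = 0:
Q_in = 0.01986 √h_ss ⇒ √h_ss = 0.02543/0.01986 = 1.28046.
h_ss = 1.28046² = 1.63959 m. (Since h₀ = 2.929 m > h_ss, the level will fall toward this value.)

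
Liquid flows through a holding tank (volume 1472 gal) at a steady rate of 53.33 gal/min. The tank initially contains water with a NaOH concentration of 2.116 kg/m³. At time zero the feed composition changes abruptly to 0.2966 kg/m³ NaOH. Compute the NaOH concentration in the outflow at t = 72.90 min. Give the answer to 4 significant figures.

Transient balance on the dissolved component: V dC/dt = Q(C_in − C).
Rewrite as dC/dt + C/τ = C_in/τ, τ = V/Q = 27.6017 min.
Integrating: C(t) = C_in + (C₀ − C_in) e^(−t/τ).
C(72.90) = 0.2966 + (2.116 − 0.2966)·e^(−72.90/27.6017) = 0.2966 + (1.81940)·0.0712800 = 0.426287 kg/m³.

0.4263 kg/m³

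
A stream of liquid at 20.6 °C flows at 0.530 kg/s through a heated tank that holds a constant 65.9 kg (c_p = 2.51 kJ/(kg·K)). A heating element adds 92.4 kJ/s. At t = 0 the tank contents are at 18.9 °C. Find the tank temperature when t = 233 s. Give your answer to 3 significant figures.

M c_p dT/dt = ṁ c_p (T_in − T) + Q̇.
Rearrange: dT/dt = (T_ss − T)/τ with τ = M/ṁ = 124.34 s and T_ss = T_in + Q̇/(ṁ c_p) = 90.058 °C.
Solution: T(t) = T_ss + (T₀ − T_ss) e^(−t/τ).
T(233) = 90.058 + (-71.158)·e^(−233/124.34) = 90.058 + (-71.158)·0.15352 = 79.134 °C.

79.1 °C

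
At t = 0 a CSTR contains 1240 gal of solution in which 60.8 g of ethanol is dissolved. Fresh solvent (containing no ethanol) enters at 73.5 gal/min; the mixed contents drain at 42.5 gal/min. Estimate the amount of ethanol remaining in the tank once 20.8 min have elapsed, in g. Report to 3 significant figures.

Total volume: dV/dt = Q_in − Q_out = 31.000 gal/min, so V(t) = 1240 + 31.000 t and V(20.8) = 1884.8 gal.
No ethanol enters, so dm/dt = −Q_out · (m/V).
dm/m = −Q_out dt/(V₀ + 31.000 t); integrating gives ln(m/m₀) = −(Q_out/(Q_in−Q_out)) ln(V/V₀).
m = m₀ (V₀/V)^(Q_out/(Q_in−Q_out)) = 60.8 × (1240/1884.8)^(1.3710) = 34.245 g.

34.2 g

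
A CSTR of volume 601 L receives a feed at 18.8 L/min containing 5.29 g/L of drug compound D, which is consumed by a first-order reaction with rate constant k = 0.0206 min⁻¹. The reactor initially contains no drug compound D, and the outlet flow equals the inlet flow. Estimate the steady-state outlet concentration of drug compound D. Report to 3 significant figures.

3.19 g/L

V dC/dt = Q(C_in − C) − k V C.
At steady state: 0 = Q C_in − (Q + kV) C_ss, so C_ss = Q C_in/(Q + kV).
C_ss = 18.8·5.29/(18.8 + 0.0206·601) = 99.452/31.181 = 3.1895 g/L.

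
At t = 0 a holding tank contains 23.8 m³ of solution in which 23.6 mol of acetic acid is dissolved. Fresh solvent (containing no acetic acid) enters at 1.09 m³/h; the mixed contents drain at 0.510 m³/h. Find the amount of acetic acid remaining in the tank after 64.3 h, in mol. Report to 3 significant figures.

10.3 mol

Let m(t) be the amount of acetic acid. Volume: V(t) = V₀ + (Q_in − Q_out) t = 23.8 + 0.58000 t; V(64.3) = 61.094 m³.
Species balance (pure solvent in): dm/dt = −Q_out · m/V(t).
Separate: dm/m = −Q_out dt/V(t) ⇒ ln(m/m₀) = −(Q_out/(Q_in−Q_out)) ln(V/V₀).
m = m₀ (V₀/V)^(Q_out/(Q_in−Q_out)) = 23.6 × (23.8/61.094)^(0.87931) = 10.302 mol.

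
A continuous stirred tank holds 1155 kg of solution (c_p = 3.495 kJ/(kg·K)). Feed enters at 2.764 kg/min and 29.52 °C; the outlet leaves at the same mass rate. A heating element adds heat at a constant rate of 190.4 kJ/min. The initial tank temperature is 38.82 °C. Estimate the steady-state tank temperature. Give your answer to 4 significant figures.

Heat balance on the well-mixed liquid: M c_p dT/dt = ṁ c_p (T_in − T) + 190.4.
At steady state dT/dt = 0 ⇒ T_ss = T_in + Q̇/(ṁ c_p) = 29.52 + 190.4/(2.764·3.495) = 49.2298 °C.

49.23 °C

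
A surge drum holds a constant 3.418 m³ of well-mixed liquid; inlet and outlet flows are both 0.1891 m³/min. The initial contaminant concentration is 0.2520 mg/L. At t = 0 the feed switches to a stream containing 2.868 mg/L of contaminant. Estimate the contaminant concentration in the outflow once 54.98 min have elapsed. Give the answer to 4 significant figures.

Unsteady species balance (constant V, well mixed): V dC/dt = Q(C_in − C).
So dC/dt = (C_in − C)/τ with τ = V/Q = 3.418/0.1891 = 18.0751 min.
This is linear first-order; C(t) = C_in + (C₀ − C_in) e^(−t/τ).
C(54.98) = 2.868 + (0.2520 − 2.868)·e^(−54.98/18.0751) = 2.868 + (-2.61600)·0.0477510 = 2.74308 mg/L.

2.743 mg/L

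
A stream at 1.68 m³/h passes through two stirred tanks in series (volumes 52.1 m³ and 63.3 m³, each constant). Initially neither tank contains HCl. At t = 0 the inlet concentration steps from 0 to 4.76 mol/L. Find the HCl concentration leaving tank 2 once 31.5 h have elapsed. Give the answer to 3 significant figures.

Each tank obeys Vᵢ dCᵢ/dt = Q(Cᵢ₋₁ − Cᵢ), so τᵢ = Vᵢ/Q.
τ₁ = 52.1/1.68 = 31.012 h; τ₂ = 63.3/1.68 = 37.679 h.
Tank 1: C₁ = C_in(1 − e^(−t/τ₁)). Tank 2 (τ₁ ≠ τ₂): C₂ = C_in[1 − (τ₁ e^(−t/τ₁) − τ₂ e^(−t/τ₂))/(τ₁ − τ₂)].
At t = 31.5: e^(−t/τ₁) = 0.36213, e^(−t/τ₂) = 0.43343.
C₂ = 4.76·[1 − (31.012·0.36213 − 37.679·0.43343)/(-6.6667)] = 4.76·0.23490 = 1.1181 mol/L.

1.12 mol/L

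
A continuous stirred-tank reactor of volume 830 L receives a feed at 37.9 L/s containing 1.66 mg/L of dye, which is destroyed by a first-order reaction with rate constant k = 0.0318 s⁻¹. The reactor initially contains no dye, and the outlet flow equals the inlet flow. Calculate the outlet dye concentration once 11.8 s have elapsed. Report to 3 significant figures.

0.586 mg/L

Accumulation = in − out − consumed: V dC/dt = Q C_in − Q C − k V C.
dC/dt = (Q/V) C_in − (Q/V + k) C; effective rate a = Q/V + k = 0.045663 + 0.0318 = 0.077463 s⁻¹.
C_ss = Q C_in/(Q + kV) = 0.97854 mg/L; C(t) = C_ss + (C₀ − C_ss) e^(−a t).
C(11.8) = 0.97854 + (-0.97854)·e^(−0.077463·11.8) = 0.97854 + (-0.97854)·0.40089 = 0.58625 mg/L.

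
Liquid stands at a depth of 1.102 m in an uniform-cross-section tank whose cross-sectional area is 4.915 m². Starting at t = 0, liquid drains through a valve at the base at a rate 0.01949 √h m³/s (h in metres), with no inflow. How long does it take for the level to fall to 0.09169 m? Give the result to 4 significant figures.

376.7 s

Mass balance (ρ constant): A dh/dt = −0.01949 √h.
∫ h^(−1/2) dh = −(0.01949/A) ∫ dt, giving 2√h = 2√h₀ − (0.01949/A) t.
t = 2A(√h₀ − √h)/0.01949 = 2·4.915·(√1.102 − √0.09169)/0.01949
  = 9.83000 × (1.04976 − 0.302804) / 0.01949 = 376.737 s.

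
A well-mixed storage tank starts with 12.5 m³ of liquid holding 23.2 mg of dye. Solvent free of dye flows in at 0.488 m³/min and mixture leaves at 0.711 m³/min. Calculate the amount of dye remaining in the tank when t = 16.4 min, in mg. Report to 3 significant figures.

Total volume: dV/dt = Q_in − Q_out = -0.22300 m³/min, so V(t) = 12.5 − 0.22300 t and V(16.4) = 8.8428 m³.
No dye enters, so dm/dt = −Q_out · (m/V).
Separate: dm/m = −Q_out dt/V(t) ⇒ ln(m/m₀) = −(Q_out/(Q_in−Q_out)) ln(V/V₀).
m = m₀ (V₀/V)^(Q_out/(Q_in−Q_out)) = 23.2 × (12.5/8.8428)^(-3.1883) = 7.6951 mg.

7.70 mg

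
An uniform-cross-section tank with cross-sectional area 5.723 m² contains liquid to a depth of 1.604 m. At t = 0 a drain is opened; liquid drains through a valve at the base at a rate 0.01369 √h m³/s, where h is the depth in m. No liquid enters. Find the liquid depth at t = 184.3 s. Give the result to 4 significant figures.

Volume balance on the tank: A dh/dt = −0.01369 √h.
Separate and integrate: 2(√h − √h₀) = −(0.01369/A) t.
√h = √1.604 − 0.01369·184.3/(2·5.723) = 1.26649 − 0.220432 = 1.04606.
h = 1.04606² = 1.09424 m.

1.094 m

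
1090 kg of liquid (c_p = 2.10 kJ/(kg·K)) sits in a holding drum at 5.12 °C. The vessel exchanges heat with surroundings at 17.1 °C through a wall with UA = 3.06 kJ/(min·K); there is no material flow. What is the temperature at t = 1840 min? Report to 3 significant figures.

16.1 °C

M c_p dT/dt = −UA(T − T_amb).
dT/dt = (T_ss − T)/τ with T_ss = T_amb = 17.100 °C, τ = M c_p/UA = 1090·2.10/3.06 = 748.04 min.
Integrating: T(t) = T_ss + (T₀ − T_ss) e^(−t/τ).
T(1840) = 17.100 + (-11.980)·0.085455 = 16.076 °C.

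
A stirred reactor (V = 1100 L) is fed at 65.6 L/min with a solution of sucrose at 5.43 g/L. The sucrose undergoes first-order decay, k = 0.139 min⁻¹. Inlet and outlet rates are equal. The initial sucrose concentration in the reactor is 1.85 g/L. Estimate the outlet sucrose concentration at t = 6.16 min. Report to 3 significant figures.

1.69 g/L

Accumulation = in − out − consumed: V dC/dt = Q C_in − Q C − k V C.
This is linear with rate a = Q/V + k = 0.19864 min⁻¹.
C_ss = Q C_in/(Q + kV) = 1.6302 g/L; C(t) = C_ss + (C₀ − C_ss) e^(−a t).
C(6.16) = 1.6302 + (0.21976)·e^(−0.19864·6.16) = 1.6302 + (0.21976)·0.29417 = 1.6949 g/L.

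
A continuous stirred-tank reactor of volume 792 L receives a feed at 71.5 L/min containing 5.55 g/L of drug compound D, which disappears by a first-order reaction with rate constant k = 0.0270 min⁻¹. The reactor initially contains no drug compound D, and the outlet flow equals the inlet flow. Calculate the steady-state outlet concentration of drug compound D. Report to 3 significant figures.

Species balance: V dC/dt = Q C_in − Q C − k V C.
Steady state (dC/dt = 0): C_ss = Q C_in/(Q + kV) = C_in/(1 + kV/Q).
C_ss = 71.5·5.55/(71.5 + 0.0270·792) = 396.82/92.884 = 4.2723 g/L.

4.27 g/L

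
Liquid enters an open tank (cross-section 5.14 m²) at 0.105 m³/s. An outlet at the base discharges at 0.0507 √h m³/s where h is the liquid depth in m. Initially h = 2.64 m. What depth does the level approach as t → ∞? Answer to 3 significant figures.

A dh/dt = Q_in − 0.0507 √h. Steady state requires inflow = outflow:
Q_in = 0.0507 √h_ss ⇒ √h_ss = 0.105/0.0507 = 2.0710.
h_ss = 2.0710² = 4.2891 m. (Since h₀ = 2.64 m < h_ss, the level will rise toward this value.)

4.29 m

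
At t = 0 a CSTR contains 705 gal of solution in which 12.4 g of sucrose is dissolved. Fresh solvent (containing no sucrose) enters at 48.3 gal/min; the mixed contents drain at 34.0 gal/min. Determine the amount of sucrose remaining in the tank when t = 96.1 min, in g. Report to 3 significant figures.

Let m(t) be the amount of sucrose. Volume: V(t) = V₀ + (Q_in − Q_out) t = 705 + 14.300 t; V(96.1) = 2079.2 gal.
Species balance (pure solvent in): dm/dt = −Q_out · m/V(t).
dm/m = −Q_out dt/(V₀ + 14.300 t); integrating gives ln(m/m₀) = −(Q_out/(Q_in−Q_out)) ln(V/V₀).
m = m₀ (V₀/V)^(Q_out/(Q_in−Q_out)) = 12.4 × (705/2079.2)^(2.3776) = 0.94759 g.

0.948 g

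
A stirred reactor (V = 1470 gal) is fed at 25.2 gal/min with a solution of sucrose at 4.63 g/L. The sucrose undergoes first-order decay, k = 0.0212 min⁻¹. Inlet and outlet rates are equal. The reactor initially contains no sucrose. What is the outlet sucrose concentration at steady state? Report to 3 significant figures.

Accumulation = in − out − consumed: V dC/dt = Q C_in − Q C − k V C.
Steady state (dC/dt = 0): C_ss = Q C_in/(Q + kV) = C_in/(1 + kV/Q).
C_ss = 25.2·4.63/(25.2 + 0.0212·1470) = 116.68/56.364 = 2.0700 g/L.

2.07 g/L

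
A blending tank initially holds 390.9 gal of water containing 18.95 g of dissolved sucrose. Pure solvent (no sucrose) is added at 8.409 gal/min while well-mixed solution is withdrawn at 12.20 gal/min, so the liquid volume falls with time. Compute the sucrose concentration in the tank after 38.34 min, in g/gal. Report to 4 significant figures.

0.01728 g/gal

Total volume: dV/dt = Q_in − Q_out = -3.79100 gal/min, so V(t) = 390.9 − 3.79100 t and V(38.34) = 245.553 gal.
Species balance (pure solvent in): dm/dt = −Q_out · m/V(t).
Separate: dm/m = −Q_out dt/V(t) ⇒ ln(m/m₀) = −(Q_out/(Q_in−Q_out)) ln(V/V₀).
m = m₀ (V₀/V)^(Q_out/(Q_in−Q_out)) = 18.95 × (390.9/245.553)^(-3.21815) = 4.24424 g.
C = m/V = 4.24424/245.553 = 0.0172844 g/gal.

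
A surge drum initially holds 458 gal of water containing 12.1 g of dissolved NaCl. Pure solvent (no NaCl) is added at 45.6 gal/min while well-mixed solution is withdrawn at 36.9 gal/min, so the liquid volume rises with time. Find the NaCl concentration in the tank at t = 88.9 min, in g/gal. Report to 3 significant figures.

Total volume: dV/dt = Q_in − Q_out = 8.7000 gal/min, so V(t) = 458 + 8.7000 t and V(88.9) = 1231.4 gal.
No NaCl enters, so dm/dt = −Q_out · (m/V).
Separate: dm/m = −Q_out dt/V(t) ⇒ ln(m/m₀) = −(Q_out/(Q_in−Q_out)) ln(V/V₀).
m = m₀ (V₀/V)^(Q_out/(Q_in−Q_out)) = 12.1 × (458/1231.4)^(4.2414) = 0.18236 g.
C = m/V = 0.18236/1231.4 = 0.00014809 g/gal.

0.000148 g/gal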